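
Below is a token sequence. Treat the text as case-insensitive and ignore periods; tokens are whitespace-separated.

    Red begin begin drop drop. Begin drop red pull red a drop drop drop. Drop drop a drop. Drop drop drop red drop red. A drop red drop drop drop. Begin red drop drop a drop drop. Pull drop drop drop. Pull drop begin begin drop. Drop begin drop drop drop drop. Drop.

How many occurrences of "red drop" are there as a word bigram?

3

Scanning the 52 overlapping bigram windows for "red drop":
  position 22–23: red drop
  position 27–28: red drop
  position 32–33: red drop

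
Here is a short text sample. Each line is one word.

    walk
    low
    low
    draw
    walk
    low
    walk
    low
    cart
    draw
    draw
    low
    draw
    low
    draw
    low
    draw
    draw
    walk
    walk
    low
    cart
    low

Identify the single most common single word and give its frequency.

"low", 9 times

Unigram frequencies (highest first):
  low: 9
  draw: 7
  walk: 5
  cart: 2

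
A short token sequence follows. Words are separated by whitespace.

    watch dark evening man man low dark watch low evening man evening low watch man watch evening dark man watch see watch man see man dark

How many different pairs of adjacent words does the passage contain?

22

26 tokens → 25 bigram windows in total.
Repeated bigrams (each contributes count−1 duplicates):
  evening man: 2
  man watch: 2
  watch man: 2
3 duplicate windows → 25 − 3 = 22 distinct.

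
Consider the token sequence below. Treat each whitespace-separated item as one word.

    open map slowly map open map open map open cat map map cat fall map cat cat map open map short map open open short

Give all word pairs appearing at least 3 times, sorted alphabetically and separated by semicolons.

map open; open map

Bigram counts meeting the condition (at least 3 times):
  map open: 5
  open map: 4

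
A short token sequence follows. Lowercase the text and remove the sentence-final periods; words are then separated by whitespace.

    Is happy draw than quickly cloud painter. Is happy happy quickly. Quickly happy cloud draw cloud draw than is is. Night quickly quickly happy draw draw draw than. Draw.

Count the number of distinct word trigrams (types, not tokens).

26

29 tokens → 27 trigram windows in total.
Repeated trigrams (each contributes count−1 duplicates):
  quickly quickly happy: 2
1 duplicate windows → 27 − 1 = 26 distinct.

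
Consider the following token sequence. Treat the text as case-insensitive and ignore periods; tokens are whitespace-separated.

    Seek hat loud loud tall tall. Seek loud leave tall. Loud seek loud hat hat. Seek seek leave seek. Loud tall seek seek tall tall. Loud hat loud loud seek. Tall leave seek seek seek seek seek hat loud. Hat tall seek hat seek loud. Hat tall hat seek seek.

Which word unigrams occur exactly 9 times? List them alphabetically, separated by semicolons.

hat; tall

Unigram counts meeting the condition (exactly 9 times):
  hat: 9
  tall: 9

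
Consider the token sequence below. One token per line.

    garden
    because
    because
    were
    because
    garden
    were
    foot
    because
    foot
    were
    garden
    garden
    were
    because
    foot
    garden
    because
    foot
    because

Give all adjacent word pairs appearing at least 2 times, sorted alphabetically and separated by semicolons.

Bigram counts meeting the condition (at least 2 times):
  because foot: 3
  foot because: 2
  garden because: 2
  garden were: 2
  were because: 2

because foot; foot because; garden because; garden were; were because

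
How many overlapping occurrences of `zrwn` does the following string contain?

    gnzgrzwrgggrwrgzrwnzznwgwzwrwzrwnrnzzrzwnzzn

Sliding a length-4 window over the 44 characters (41 positions):
  position 16–19: zrwn
  position 30–33: zrwn

2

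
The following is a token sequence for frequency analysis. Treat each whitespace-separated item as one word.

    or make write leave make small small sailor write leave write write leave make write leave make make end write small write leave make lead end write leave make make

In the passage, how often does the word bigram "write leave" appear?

6

Scanning the 29 overlapping bigram windows for "write leave":
  position 3–4: write leave
  position 9–10: write leave
  position 12–13: write leave
  position 15–16: write leave
  position 22–23: write leave
  position 27–28: write leave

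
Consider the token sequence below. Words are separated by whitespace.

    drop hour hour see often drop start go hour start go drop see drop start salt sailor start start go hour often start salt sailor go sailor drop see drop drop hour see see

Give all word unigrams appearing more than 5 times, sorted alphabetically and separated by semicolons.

drop; start

Unigram counts meeting the condition (more than 5 times):
  drop: 7
  start: 6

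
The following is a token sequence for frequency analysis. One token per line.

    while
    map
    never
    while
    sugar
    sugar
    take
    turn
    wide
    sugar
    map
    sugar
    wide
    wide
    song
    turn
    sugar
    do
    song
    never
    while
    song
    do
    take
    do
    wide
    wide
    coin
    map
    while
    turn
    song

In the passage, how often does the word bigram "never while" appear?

Scanning the 31 overlapping bigram windows for "never while":
  position 3–4: never while
  position 20–21: never while

2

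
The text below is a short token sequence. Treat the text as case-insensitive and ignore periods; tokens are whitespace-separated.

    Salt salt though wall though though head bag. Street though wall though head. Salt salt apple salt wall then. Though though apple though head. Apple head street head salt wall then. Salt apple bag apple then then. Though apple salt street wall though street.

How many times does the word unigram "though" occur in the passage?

Scanning the 44 tokens for "though":
  position 3: though
  position 5: though
  position 6: though
  position 10: though
  position 12: though
  position 20: though
  position 21: though
  position 23: though
  position 38: though
  position 43: though

10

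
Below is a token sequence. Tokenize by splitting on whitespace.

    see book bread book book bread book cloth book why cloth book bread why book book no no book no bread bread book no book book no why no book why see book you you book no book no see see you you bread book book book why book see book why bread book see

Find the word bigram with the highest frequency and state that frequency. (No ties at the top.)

"book no", 6 times

Bigram frequencies (highest first):
  book no: 6
  bread book: 5
  book book: 5
  book why: 4
  no book: 4
  see book: 3
  … (21 more, each ≤ 3)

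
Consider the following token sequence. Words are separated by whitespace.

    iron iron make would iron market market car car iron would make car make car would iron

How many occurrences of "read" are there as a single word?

Scanning the 17 tokens for "read":
  (none found)

0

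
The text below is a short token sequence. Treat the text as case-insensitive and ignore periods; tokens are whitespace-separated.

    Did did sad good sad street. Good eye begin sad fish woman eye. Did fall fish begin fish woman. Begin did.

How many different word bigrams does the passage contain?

21 tokens → 20 bigram windows in total.
Repeated bigrams (each contributes count−1 duplicates):
  fish woman: 2
1 duplicate windows → 20 − 1 = 19 distinct.

19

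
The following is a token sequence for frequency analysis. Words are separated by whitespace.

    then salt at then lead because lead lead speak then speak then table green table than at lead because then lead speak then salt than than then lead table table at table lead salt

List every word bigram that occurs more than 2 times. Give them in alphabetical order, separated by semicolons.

Bigram counts meeting the condition (more than 2 times):
  speak then: 3
  then lead: 3

speak then; then lead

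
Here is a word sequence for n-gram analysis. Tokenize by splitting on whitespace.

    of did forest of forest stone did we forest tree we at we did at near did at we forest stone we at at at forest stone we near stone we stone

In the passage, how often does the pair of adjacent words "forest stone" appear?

Scanning the 31 overlapping bigram windows for "forest stone":
  position 5–6: forest stone
  position 20–21: forest stone
  position 26–27: forest stone

3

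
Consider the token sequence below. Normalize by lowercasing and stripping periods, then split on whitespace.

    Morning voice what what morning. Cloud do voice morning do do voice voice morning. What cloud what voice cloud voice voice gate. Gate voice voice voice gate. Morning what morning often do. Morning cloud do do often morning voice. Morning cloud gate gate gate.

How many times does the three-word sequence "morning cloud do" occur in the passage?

2

Scanning the 42 overlapping trigram windows for "morning cloud do":
  position 5–7: morning cloud do
  position 33–35: morning cloud do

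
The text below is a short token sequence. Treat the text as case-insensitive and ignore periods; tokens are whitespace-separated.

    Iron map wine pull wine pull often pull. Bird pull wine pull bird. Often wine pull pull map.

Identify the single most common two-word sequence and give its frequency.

"wine pull", 4 times

Bigram frequencies (highest first):
  wine pull: 4
  pull wine: 2
  pull bird: 2
  iron map: 1
  map wine: 1
  pull often: 1
  … (6 more, each ≤ 1)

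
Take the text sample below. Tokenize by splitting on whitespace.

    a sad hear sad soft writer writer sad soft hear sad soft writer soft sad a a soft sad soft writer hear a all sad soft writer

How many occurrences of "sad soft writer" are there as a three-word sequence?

Scanning the 25 overlapping trigram windows for "sad soft writer":
  position 4–6: sad soft writer
  position 11–13: sad soft writer
  position 19–21: sad soft writer
  position 25–27: sad soft writer

4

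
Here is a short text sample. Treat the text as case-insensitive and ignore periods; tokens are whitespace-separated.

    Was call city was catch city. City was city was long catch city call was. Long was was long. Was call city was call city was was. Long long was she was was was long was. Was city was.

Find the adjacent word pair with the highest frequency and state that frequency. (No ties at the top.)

Bigram frequencies (highest first):
  city was: 6
  was long: 5
  was was: 5
  long was: 4
  was call: 3
  call city: 3
  … (10 more, each ≤ 2)

"city was", 6 times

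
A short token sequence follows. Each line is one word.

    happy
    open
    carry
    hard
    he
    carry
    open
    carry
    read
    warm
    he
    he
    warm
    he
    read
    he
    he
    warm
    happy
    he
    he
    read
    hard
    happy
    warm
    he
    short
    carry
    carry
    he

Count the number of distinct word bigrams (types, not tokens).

30 tokens → 29 bigram windows in total.
Repeated bigrams (each contributes count−1 duplicates):
  he he: 3
  warm he: 3
  he read: 2
  he warm: 2
  open carry: 2
7 duplicate windows → 29 − 7 = 22 distinct.

22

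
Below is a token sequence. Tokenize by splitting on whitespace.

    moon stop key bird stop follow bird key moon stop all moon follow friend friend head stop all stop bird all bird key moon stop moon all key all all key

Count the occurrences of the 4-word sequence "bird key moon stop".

2

Scanning the 28 overlapping 4-gram windows for "bird key moon stop":
  position 7–10: bird key moon stop
  position 22–25: bird key moon stop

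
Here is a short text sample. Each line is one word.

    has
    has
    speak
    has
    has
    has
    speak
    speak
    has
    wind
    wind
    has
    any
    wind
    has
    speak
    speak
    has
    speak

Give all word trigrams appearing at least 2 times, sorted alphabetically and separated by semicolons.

has has speak; has speak speak; speak speak has

Trigram counts meeting the condition (at least 2 times):
  has has speak: 2
  has speak speak: 2
  speak speak has: 2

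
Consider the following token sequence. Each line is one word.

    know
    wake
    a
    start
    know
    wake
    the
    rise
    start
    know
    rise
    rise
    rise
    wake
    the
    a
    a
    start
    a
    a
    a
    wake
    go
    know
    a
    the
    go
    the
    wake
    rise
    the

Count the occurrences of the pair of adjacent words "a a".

3

Scanning the 30 overlapping bigram windows for "a a":
  position 16–17: a a
  position 19–20: a a
  position 20–21: a a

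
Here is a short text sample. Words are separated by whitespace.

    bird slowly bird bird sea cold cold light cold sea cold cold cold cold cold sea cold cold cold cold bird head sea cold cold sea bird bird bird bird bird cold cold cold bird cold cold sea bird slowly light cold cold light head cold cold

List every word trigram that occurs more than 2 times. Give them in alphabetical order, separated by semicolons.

bird bird bird; cold cold cold; cold cold sea; sea cold cold

Trigram counts meeting the condition (more than 2 times):
  bird bird bird: 3
  cold cold cold: 6
  cold cold sea: 3
  sea cold cold: 4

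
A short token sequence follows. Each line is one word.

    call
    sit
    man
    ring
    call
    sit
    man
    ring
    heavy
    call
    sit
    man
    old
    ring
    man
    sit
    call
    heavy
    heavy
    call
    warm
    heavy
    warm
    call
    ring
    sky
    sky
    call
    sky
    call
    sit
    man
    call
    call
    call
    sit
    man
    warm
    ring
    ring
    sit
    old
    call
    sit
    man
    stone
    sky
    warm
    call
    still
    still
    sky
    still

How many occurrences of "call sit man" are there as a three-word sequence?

Scanning the 51 overlapping trigram windows for "call sit man":
  position 1–3: call sit man
  position 5–7: call sit man
  position 10–12: call sit man
  position 30–32: call sit man
  position 35–37: call sit man
  position 43–45: call sit man

6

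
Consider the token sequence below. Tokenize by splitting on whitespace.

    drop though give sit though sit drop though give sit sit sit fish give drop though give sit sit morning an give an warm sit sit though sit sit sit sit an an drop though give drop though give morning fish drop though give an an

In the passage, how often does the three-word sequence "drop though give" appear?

Scanning the 44 overlapping trigram windows for "drop though give":
  position 1–3: drop though give
  position 7–9: drop though give
  position 15–17: drop though give
  position 34–36: drop though give
  position 37–39: drop though give
  position 42–44: drop though give

6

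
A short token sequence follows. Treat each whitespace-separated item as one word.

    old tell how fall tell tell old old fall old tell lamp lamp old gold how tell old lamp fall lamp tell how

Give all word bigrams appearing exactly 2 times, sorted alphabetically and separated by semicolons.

old tell; tell how; tell old

Bigram counts meeting the condition (exactly 2 times):
  old tell: 2
  tell how: 2
  tell old: 2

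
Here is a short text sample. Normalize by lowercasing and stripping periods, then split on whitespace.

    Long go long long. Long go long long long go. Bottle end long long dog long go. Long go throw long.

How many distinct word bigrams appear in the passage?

10

21 tokens → 20 bigram windows in total.
Repeated bigrams (each contributes count−1 duplicates):
  long go: 5
  long long: 5
  go long: 3
10 duplicate windows → 20 − 10 = 10 distinct.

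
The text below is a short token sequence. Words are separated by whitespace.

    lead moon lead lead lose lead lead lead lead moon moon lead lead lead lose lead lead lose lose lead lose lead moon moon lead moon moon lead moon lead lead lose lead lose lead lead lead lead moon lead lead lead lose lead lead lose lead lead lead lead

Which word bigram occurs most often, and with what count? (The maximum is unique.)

Bigram frequencies (highest first):
  lead lead: 17
  lead lose: 8
  lose lead: 8
  lead moon: 6
  moon lead: 6
  moon moon: 3
  … (1 more, each ≤ 1)

"lead lead", 17 times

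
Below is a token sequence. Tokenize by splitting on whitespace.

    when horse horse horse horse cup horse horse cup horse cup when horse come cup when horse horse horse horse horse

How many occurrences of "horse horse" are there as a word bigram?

Scanning the 20 overlapping bigram windows for "horse horse":
  position 2–3: horse horse
  position 3–4: horse horse
  position 4–5: horse horse
  position 7–8: horse horse
  position 17–18: horse horse
  position 18–19: horse horse
  position 19–20: horse horse
  position 20–21: horse horse

8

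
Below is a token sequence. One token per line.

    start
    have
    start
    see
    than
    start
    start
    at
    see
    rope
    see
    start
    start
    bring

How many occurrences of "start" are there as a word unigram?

6

Scanning the 14 tokens for "start":
  position 1: start
  position 3: start
  position 6: start
  position 7: start
  position 12: start
  position 13: start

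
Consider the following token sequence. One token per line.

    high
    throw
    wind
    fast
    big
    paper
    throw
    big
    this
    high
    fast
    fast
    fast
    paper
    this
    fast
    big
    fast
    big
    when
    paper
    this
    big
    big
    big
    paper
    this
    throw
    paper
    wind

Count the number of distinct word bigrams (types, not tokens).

22

30 tokens → 29 bigram windows in total.
Repeated bigrams (each contributes count−1 duplicates):
  fast big: 3
  paper this: 3
  big big: 2
  big paper: 2
  fast fast: 2
7 duplicate windows → 29 − 7 = 22 distinct.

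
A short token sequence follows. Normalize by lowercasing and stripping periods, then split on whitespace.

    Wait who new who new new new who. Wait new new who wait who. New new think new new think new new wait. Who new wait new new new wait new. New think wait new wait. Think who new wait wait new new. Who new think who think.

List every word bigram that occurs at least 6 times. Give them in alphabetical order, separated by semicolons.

Bigram counts meeting the condition (at least 6 times):
  new new: 10
  who new: 6

new new; who new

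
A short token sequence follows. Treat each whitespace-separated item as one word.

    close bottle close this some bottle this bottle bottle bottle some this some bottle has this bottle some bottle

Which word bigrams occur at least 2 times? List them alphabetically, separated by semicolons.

Bigram counts meeting the condition (at least 2 times):
  bottle bottle: 2
  bottle some: 2
  some bottle: 3
  this bottle: 2
  this some: 2

bottle bottle; bottle some; some bottle; this bottle; this some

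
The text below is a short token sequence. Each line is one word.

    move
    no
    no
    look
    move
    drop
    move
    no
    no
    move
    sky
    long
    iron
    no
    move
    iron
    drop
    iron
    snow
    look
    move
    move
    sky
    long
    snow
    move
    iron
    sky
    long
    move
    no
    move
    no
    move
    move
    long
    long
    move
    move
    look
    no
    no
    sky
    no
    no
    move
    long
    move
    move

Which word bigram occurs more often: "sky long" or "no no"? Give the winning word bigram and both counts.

"sky long": 3 occurrences
"no no": 4 occurrences

"no no" (4 vs 3)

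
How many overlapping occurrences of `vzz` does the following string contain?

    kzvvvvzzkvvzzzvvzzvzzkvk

Sliding a length-3 window over the 24 characters (22 positions):
  position 6–8: vzz
  position 11–13: vzz
  position 16–18: vzz
  position 19–21: vzz

4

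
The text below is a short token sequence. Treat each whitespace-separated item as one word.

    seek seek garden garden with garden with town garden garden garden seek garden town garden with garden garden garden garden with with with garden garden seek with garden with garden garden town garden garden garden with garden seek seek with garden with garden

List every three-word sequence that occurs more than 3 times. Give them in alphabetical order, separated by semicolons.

Trigram counts meeting the condition (more than 3 times):
  garden garden garden: 4
  garden with garden: 5

garden garden garden; garden with garden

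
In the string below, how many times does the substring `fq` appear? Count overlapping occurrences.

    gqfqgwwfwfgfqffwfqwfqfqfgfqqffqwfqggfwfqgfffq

10

Sliding a length-2 window over the 45 characters (44 positions):
  position 3–4: fq
  position 12–13: fq
  position 17–18: fq
  position 20–21: fq
  position 22–23: fq
  position 26–27: fq
  position 30–31: fq
  position 33–34: fq
  position 39–40: fq
  position 44–45: fq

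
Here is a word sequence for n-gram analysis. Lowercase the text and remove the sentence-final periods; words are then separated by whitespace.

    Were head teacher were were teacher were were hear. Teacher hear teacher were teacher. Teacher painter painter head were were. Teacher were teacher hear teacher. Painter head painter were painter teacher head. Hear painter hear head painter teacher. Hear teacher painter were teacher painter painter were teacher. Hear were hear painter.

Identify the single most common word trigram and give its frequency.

"teacher hear teacher", 3 times

Trigram frequencies (highest first):
  teacher hear teacher: 3
  teacher were were: 2
  were were teacher: 2
  were teacher were: 2
  teacher were teacher: 2
  teacher painter painter: 2
  … (33 more, each ≤ 2)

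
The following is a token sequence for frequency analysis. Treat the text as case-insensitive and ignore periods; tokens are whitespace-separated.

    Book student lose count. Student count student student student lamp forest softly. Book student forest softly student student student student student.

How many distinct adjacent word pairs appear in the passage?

12

21 tokens → 20 bigram windows in total.
Repeated bigrams (each contributes count−1 duplicates):
  student student: 6
  book student: 2
  count student: 2
  forest softly: 2
8 duplicate windows → 20 − 8 = 12 distinct.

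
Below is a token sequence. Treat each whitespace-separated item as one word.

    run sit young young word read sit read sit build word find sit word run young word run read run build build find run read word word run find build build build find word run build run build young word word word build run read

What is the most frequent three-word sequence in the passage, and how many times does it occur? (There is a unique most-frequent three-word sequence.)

Trigram frequencies (highest first):
  build build find: 2
  run sit young: 1
  sit young young: 1
  young young word: 1
  young word read: 1
  word read sit: 1
  … (36 more, each ≤ 1)

"build build find", 2 times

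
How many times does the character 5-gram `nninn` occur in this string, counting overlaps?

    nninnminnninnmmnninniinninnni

4

Sliding a length-5 window over the 29 characters (25 positions):
  position 1–5: nninn
  position 9–13: nninn
  position 16–20: nninn
  position 23–27: nninn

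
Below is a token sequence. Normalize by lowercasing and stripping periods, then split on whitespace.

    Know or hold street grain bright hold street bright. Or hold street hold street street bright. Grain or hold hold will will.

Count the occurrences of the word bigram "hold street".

Scanning the 21 overlapping bigram windows for "hold street":
  position 3–4: hold street
  position 7–8: hold street
  position 11–12: hold street
  position 13–14: hold street

4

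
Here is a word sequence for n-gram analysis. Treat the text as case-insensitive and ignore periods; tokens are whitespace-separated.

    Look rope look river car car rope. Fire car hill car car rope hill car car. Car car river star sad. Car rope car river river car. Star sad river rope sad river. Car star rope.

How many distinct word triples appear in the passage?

30

36 tokens → 34 trigram windows in total.
Repeated trigrams (each contributes count−1 duplicates):
  car car car: 2
  car car rope: 2
  hill car car: 2
  river car star: 2
4 duplicate windows → 34 − 4 = 30 distinct.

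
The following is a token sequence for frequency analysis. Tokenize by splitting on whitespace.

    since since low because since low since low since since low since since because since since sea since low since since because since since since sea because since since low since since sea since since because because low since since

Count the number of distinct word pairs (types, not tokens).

40 tokens → 39 bigram windows in total.
Repeated bigrams (each contributes count−1 duplicates):
  since since: 11
  low since: 6
  since low: 6
  because since: 4
  since because: 3
  since sea: 3
  sea since: 2
28 duplicate windows → 39 − 28 = 11 distinct.

11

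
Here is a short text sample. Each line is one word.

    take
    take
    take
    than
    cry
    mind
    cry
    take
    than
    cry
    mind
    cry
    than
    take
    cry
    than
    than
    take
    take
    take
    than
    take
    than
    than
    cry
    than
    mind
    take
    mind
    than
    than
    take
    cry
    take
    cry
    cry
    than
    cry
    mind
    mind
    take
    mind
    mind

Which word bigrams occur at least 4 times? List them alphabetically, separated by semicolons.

cry than; take take; take than; than cry; than take

Bigram counts meeting the condition (at least 4 times):
  cry than: 4
  take take: 4
  take than: 4
  than cry: 4
  than take: 4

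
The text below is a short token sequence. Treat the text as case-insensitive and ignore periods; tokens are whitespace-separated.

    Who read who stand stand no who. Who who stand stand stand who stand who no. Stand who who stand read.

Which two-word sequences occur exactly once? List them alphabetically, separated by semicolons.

no stand; no who; read who; stand no; stand read; who no; who read

Bigram counts meeting the condition (exactly once):
  no stand: 1
  no who: 1
  read who: 1
  stand no: 1
  stand read: 1
  who no: 1
  who read: 1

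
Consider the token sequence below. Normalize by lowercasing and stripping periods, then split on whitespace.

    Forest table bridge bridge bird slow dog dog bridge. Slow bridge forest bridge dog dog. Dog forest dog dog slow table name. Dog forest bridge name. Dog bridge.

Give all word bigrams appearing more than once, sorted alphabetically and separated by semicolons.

Bigram counts meeting the condition (more than once):
  dog bridge: 2
  dog dog: 4
  dog forest: 2
  forest bridge: 2
  name dog: 2

dog bridge; dog dog; dog forest; forest bridge; name dog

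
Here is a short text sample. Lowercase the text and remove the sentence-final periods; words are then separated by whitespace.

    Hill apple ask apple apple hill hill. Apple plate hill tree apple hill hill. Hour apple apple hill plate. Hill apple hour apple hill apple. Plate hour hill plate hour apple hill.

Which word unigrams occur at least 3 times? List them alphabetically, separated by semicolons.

Unigram counts meeting the condition (at least 3 times):
  apple: 11
  hill: 11
  hour: 4
  plate: 4

apple; hill; hour; plate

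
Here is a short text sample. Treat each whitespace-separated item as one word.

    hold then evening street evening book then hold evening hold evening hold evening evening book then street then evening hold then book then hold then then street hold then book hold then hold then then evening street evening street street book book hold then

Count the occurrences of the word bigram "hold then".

Scanning the 43 overlapping bigram windows for "hold then":
  position 1–2: hold then
  position 20–21: hold then
  position 24–25: hold then
  position 28–29: hold then
  position 31–32: hold then
  position 33–34: hold then
  position 43–44: hold then

7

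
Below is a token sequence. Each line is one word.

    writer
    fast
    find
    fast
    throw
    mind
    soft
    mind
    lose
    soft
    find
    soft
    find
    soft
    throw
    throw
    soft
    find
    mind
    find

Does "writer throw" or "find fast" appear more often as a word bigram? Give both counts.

"writer throw": 0 occurrences
"find fast": 1 occurrence

"find fast" (1 vs 0)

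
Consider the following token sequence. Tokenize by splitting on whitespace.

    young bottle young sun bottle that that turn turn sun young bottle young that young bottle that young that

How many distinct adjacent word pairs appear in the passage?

19 tokens → 18 bigram windows in total.
Repeated bigrams (each contributes count−1 duplicates):
  young bottle: 3
  bottle that: 2
  bottle young: 2
  that young: 2
  young that: 2
6 duplicate windows → 18 − 6 = 12 distinct.

12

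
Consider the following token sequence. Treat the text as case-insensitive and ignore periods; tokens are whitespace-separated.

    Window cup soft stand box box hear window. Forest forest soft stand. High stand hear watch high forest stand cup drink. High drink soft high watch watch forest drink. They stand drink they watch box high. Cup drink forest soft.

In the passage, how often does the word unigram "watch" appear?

4

Scanning the 40 tokens for "watch":
  position 16: watch
  position 26: watch
  position 27: watch
  position 34: watch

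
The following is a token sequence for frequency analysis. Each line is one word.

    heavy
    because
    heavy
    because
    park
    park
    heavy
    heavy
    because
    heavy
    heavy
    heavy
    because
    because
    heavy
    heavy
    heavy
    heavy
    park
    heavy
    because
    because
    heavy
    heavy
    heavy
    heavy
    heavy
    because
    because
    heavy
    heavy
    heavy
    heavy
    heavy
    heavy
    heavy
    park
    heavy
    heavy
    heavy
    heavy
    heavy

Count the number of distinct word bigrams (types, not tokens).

8

42 tokens → 41 bigram windows in total.
Repeated bigrams (each contributes count−1 duplicates):
  heavy heavy: 20
  heavy because: 6
  because heavy: 5
  because because: 3
  park heavy: 3
  heavy park: 2
33 duplicate windows → 41 − 33 = 8 distinct.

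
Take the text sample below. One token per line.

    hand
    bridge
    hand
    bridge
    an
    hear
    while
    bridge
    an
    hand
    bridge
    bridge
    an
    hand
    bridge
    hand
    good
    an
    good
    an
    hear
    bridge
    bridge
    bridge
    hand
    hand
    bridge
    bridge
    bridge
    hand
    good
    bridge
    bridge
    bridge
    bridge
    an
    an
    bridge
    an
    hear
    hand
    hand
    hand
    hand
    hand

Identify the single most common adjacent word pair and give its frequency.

"bridge bridge", 8 times

Bigram frequencies (highest first):
  bridge bridge: 8
  hand bridge: 5
  bridge an: 5
  hand hand: 5
  bridge hand: 4
  an hear: 3
  … (11 more, each ≤ 2)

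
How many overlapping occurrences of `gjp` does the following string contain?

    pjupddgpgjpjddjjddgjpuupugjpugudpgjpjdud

Sliding a length-3 window over the 40 characters (38 positions):
  position 9–11: gjp
  position 19–21: gjp
  position 26–28: gjp
  position 34–36: gjp

4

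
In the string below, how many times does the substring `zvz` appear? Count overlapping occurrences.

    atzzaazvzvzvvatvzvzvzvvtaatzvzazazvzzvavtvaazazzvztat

7

Sliding a length-3 window over the 53 characters (51 positions):
  position 7–9: zvz
  position 9–11: zvz
  position 17–19: zvz
  position 19–21: zvz
  position 28–30: zvz
  position 34–36: zvz
  position 48–50: zvz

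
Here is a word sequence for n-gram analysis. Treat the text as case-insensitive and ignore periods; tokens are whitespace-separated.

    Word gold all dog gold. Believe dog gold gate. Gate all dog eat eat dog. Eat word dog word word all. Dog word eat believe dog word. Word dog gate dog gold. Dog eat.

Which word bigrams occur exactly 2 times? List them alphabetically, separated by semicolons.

believe dog; word dog; word word

Bigram counts meeting the condition (exactly 2 times):
  believe dog: 2
  word dog: 2
  word word: 2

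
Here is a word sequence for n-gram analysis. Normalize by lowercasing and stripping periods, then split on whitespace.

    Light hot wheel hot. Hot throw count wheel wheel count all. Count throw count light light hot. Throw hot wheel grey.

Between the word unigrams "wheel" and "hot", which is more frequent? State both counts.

"wheel": 4 occurrences
"hot": 5 occurrences

"hot" (5 vs 4)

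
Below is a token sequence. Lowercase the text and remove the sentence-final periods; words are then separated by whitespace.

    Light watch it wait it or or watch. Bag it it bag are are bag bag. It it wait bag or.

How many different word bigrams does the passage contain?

21 tokens → 20 bigram windows in total.
Repeated bigrams (each contributes count−1 duplicates):
  bag it: 2
  it it: 2
  it wait: 2
3 duplicate windows → 20 − 3 = 17 distinct.

17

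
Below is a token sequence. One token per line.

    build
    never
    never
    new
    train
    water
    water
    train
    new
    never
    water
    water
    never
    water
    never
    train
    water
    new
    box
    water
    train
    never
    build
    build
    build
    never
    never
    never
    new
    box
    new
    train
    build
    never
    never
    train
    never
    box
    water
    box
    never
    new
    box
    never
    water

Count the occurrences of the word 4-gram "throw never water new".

0

Scanning the 42 overlapping 4-gram windows for "throw never water new":
  (none found)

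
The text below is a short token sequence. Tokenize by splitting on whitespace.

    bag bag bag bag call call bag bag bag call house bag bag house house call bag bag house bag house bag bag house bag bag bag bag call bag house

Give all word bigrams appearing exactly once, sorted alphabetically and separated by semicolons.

call call; call house; house call; house house

Bigram counts meeting the condition (exactly once):
  call call: 1
  call house: 1
  house call: 1
  house house: 1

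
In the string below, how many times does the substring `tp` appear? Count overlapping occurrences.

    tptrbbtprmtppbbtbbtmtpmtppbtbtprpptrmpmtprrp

7

Sliding a length-2 window over the 44 characters (43 positions):
  position 1–2: tp
  position 7–8: tp
  position 11–12: tp
  position 21–22: tp
  position 24–25: tp
  position 30–31: tp
  position 40–41: tp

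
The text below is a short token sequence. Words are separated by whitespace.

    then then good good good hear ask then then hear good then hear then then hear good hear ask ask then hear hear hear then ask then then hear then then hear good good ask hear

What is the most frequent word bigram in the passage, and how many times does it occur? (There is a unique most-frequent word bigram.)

Bigram frequencies (highest first):
  then hear: 6
  then then: 5
  good good: 3
  ask then: 3
  hear good: 3
  hear then: 3
  … (9 more, each ≤ 2)

"then hear", 6 times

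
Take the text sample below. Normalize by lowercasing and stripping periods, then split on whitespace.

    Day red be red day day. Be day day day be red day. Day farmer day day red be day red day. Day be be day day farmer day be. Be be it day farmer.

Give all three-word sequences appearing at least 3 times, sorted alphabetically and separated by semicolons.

day day be; red day day

Trigram counts meeting the condition (at least 3 times):
  day day be: 3
  red day day: 3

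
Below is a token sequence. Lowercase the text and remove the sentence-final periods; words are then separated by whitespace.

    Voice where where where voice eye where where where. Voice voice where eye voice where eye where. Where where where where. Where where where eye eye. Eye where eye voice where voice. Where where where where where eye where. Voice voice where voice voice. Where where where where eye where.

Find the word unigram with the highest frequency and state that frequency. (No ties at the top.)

Unigram frequencies (highest first):
  where: 30
  voice: 11
  eye: 9

"where", 30 times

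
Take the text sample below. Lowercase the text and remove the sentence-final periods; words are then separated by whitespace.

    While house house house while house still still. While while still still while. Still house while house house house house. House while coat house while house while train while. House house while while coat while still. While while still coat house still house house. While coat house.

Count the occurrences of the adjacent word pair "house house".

8

Scanning the 46 overlapping bigram windows for "house house":
  position 2–3: house house
  position 3–4: house house
  position 17–18: house house
  position 18–19: house house
  position 19–20: house house
  position 20–21: house house
  position 30–31: house house
  position 43–44: house house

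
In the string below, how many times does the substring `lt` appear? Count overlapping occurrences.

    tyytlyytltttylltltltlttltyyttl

6

Sliding a length-2 window over the 30 characters (29 positions):
  position 9–10: lt
  position 15–16: lt
  position 17–18: lt
  position 19–20: lt
  position 21–22: lt
  position 24–25: lt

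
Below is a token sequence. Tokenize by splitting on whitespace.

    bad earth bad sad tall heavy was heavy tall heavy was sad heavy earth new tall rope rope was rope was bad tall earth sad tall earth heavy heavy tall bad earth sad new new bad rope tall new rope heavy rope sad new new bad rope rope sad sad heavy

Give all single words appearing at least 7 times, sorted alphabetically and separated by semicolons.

heavy; rope; sad; tall

Unigram counts meeting the condition (at least 7 times):
  heavy: 8
  rope: 8
  sad: 7
  tall: 7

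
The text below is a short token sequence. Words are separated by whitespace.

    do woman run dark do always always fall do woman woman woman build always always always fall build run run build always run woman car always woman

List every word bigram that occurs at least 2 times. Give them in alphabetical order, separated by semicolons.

always always; always fall; build always; do woman; woman woman

Bigram counts meeting the condition (at least 2 times):
  always always: 3
  always fall: 2
  build always: 2
  do woman: 2
  woman woman: 2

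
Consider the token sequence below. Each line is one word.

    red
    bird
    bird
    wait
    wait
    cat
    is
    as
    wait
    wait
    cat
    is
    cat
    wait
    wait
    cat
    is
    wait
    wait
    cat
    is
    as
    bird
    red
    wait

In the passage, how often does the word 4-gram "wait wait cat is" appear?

Scanning the 22 overlapping 4-gram windows for "wait wait cat is":
  position 4–7: wait wait cat is
  position 9–12: wait wait cat is
  position 14–17: wait wait cat is
  position 18–21: wait wait cat is

4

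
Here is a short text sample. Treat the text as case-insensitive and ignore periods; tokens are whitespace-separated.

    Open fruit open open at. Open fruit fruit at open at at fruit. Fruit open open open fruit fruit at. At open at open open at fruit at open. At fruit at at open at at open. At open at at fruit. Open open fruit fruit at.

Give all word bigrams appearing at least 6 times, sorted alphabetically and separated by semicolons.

Bigram counts meeting the condition (at least 6 times):
  at open: 8
  open at: 8

at open; open at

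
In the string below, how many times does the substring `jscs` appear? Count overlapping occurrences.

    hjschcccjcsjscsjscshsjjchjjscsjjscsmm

4

Sliding a length-4 window over the 37 characters (34 positions):
  position 12–15: jscs
  position 16–19: jscs
  position 27–30: jscs
  position 32–35: jscs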